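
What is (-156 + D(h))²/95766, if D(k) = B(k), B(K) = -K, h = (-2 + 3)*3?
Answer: 8427/31922 ≈ 0.26399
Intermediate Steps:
h = 3 (h = 1*3 = 3)
D(k) = -k
(-156 + D(h))²/95766 = (-156 - 1*3)²/95766 = (-156 - 3)²*(1/95766) = (-159)²*(1/95766) = 25281*(1/95766) = 8427/31922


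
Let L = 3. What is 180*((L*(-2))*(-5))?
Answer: 5400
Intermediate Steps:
180*((L*(-2))*(-5)) = 180*((3*(-2))*(-5)) = 180*(-6*(-5)) = 180*30 = 5400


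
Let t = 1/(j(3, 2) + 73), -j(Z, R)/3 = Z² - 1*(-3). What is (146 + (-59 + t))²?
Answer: 10368400/1369 ≈ 7573.7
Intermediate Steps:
j(Z, R) = -9 - 3*Z² (j(Z, R) = -3*(Z² - 1*(-3)) = -3*(Z² + 3) = -3*(3 + Z²) = -9 - 3*Z²)
t = 1/37 (t = 1/((-9 - 3*3²) + 73) = 1/((-9 - 3*9) + 73) = 1/((-9 - 27) + 73) = 1/(-36 + 73) = 1/37 ≈ 0.027027)
(146 + (-59 + t))² = (146 + (-59 + 1/37))² = (146 - 2182/37)² = (3220/37)² = 10368400/1369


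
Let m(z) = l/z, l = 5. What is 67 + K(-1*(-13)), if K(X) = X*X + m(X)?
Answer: 3073/13 ≈ 236.38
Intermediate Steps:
m(z) = 5/z
K(X) = X² + 5/X (K(X) = X*X + 5/X = X² + 5/X)
67 + K(-1*(-13)) = 67 + (5 + (-1*(-13))³)/((-1*(-13))) = 67 + (5 + 13³)/13 = 67 + (5 + 2197)/13 = 67 + (1/13)*2202 = 67 + 2202/13 = 3073/13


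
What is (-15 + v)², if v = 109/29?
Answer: 106276/841 ≈ 126.37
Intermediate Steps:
v = 109/29 (v = 109*(1/29) = 109/29 ≈ 3.7586)
(-15 + v)² = (-15 + 109/29)² = (-326/29)² = 106276/841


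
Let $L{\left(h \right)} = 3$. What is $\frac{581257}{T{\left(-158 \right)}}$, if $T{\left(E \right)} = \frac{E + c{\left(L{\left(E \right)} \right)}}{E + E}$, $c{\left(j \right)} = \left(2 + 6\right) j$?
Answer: $\frac{91838606}{67} \approx 1.3707 \cdot 10^{6}$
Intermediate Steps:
$c{\left(j \right)} = 8 j$
$T{\left(E \right)} = \frac{24 + E}{2 E}$ ($T{\left(E \right)} = \frac{E + 8 \cdot 3}{E + E} = \frac{E + 24}{2 E} = \left(24 + E\right) \frac{1}{2 E} = \frac{24 + E}{2 E}$)
$\frac{581257}{T{\left(-158 \right)}} = \frac{581257}{\frac{1}{2} \frac{1}{-158} \left(24 - 158\right)} = \frac{581257}{\frac{1}{2} \left(- \frac{1}{158}\right) \left(-134\right)} = \frac{581257}{\frac{67}{158}} = 581257 \cdot \frac{158}{67} = \frac{91838606}{67}$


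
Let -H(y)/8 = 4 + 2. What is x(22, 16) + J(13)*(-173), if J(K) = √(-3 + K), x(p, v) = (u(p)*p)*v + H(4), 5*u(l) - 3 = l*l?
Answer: 171184/5 - 173*√10 ≈ 33690.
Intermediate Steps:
u(l) = ⅗ + l²/5 (u(l) = ⅗ + (l*l)/5 = ⅗ + l²/5)
H(y) = -48 (H(y) = -8*(4 + 2) = -8*6 = -48)
x(p, v) = -48 + p*v*(⅗ + p²/5) (x(p, v) = ((⅗ + p²/5)*p)*v - 48 = (p*(⅗ + p²/5))*v - 48 = p*v*(⅗ + p²/5) - 48 = -48 + p*v*(⅗ + p²/5))
x(22, 16) + J(13)*(-173) = (-48 + (⅕)*22*16*(3 + 22²)) + √(-3 + 13)*(-173) = (-48 + (⅕)*22*16*(3 + 484)) + √10*(-173) = (-48 + (⅕)*22*16*487) - 173*√10 = (-48 + 171424/5) - 173*√10 = 171184/5 - 173*√10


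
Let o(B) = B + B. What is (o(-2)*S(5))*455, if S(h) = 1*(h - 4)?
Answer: -1820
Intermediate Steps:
o(B) = 2*B
S(h) = -4 + h (S(h) = 1*(-4 + h) = -4 + h)
(o(-2)*S(5))*455 = ((2*(-2))*(-4 + 5))*455 = -4*1*455 = -4*455 = -1820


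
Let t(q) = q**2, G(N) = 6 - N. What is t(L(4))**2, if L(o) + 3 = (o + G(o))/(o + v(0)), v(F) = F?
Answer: 81/16 ≈ 5.0625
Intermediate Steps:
L(o) = -3 + 6/o (L(o) = -3 + (o + (6 - o))/(o + 0) = -3 + 6/o)
t(L(4))**2 = ((-3 + 6/4)**2)**2 = ((-3 + 6*(1/4))**2)**2 = ((-3 + 3/2)**2)**2 = ((-3/2)**2)**2 = (9/4)**2 = 81/16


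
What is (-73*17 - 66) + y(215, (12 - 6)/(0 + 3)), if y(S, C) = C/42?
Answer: -27446/21 ≈ -1307.0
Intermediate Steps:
y(S, C) = C/42 (y(S, C) = C*(1/42) = C/42)
(-73*17 - 66) + y(215, (12 - 6)/(0 + 3)) = (-73*17 - 66) + ((12 - 6)/(0 + 3))/42 = (-1241 - 66) + (6/3)/42 = -1307 + (6*(⅓))/42 = -1307 + (1/42)*2 = -1307 + 1/21 = -27446/21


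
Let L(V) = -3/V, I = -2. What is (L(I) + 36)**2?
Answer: 5625/4 ≈ 1406.3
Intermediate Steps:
(L(I) + 36)**2 = (-3/(-2) + 36)**2 = (-3*(-1/2) + 36)**2 = (3/2 + 36)**2 = (75/2)**2 = 5625/4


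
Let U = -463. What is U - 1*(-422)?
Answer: -41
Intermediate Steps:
U - 1*(-422) = -463 - 1*(-422) = -463 + 422 = -41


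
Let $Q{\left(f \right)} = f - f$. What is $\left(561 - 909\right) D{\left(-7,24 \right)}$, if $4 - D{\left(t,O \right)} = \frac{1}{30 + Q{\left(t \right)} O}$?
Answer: $- \frac{6902}{5} \approx -1380.4$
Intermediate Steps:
$Q{\left(f \right)} = 0$
$D{\left(t,O \right)} = \frac{119}{30}$ ($D{\left(t,O \right)} = 4 - \frac{1}{30 + 0 O} = 4 - \frac{1}{30 + 0} = 4 - \frac{1}{30} = \frac{119}{30}$)
$\left(561 - 909\right) D{\left(-7,24 \right)} = \left(561 - 909\right) \frac{119}{30} = \left(-348\right) \frac{119}{30} = - \frac{6902}{5}$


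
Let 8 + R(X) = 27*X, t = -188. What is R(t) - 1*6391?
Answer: -11475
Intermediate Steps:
R(X) = -8 + 27*X
R(t) - 1*6391 = (-8 + 27*(-188)) - 1*6391 = (-8 - 5076) - 6391 = -5084 - 6391 = -11475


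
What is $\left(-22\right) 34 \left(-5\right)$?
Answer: $3740$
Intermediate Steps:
$\left(-22\right) 34 \left(-5\right) = \left(-748\right) \left(-5\right) = 3740$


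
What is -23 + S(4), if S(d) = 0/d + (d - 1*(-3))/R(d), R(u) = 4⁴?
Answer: -5881/256 ≈ -22.973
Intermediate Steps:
R(u) = 256
S(d) = 3/256 + d/256 (S(d) = 0/d + (d - 1*(-3))/256 = 0 + (d + 3)*(1/256) = 0 + (3 + d)*(1/256) = 0 + (3/256 + d/256) = 3/256 + d/256)
-23 + S(4) = -23 + (3/256 + (1/256)*4) = -23 + (3/256 + 1/64) = -23 + 7/256 = -5881/256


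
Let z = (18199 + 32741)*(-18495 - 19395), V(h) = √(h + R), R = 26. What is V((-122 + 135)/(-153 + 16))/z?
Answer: -13*√2877/264425974200 ≈ -2.6370e-9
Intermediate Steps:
V(h) = √(26 + h) (V(h) = √(h + 26) = √(26 + h))
z = -1930116600 (z = 50940*(-37890) = -1930116600)
V((-122 + 135)/(-153 + 16))/z = √(26 + (-122 + 135)/(-153 + 16))/(-1930116600) = √(26 + 13/(-137))*(-1/1930116600) = √(26 + 13*(-1/137))*(-1/1930116600) = √(26 - 13/137)*(-1/1930116600) = √(3549/137)*(-1/1930116600) = (13*√2877/137)*(-1/1930116600) = -13*√2877/264425974200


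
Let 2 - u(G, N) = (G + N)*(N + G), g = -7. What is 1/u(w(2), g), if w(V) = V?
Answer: -1/23 ≈ -0.043478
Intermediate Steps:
u(G, N) = 2 - (G + N)**2 (u(G, N) = 2 - (G + N)*(N + G) = 2 - (G + N)*(G + N) = 2 - (G + N)**2)
1/u(w(2), g) = 1/(2 - (2 - 7)**2) = 1/(2 - 1*(-5)**2) = 1/(2 - 1*25) = 1/(2 - 25) = 1/(-23) = -1/23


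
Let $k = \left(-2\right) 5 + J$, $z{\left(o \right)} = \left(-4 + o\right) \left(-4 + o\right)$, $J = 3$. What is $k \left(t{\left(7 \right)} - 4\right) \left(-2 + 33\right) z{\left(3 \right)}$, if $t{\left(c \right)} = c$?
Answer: $-651$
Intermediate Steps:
$z{\left(o \right)} = \left(-4 + o\right)^{2}$
$k = -7$ ($k = \left(-2\right) 5 + 3 = -10 + 3 = -7$)
$k \left(t{\left(7 \right)} - 4\right) \left(-2 + 33\right) z{\left(3 \right)} = - 7 \left(7 - 4\right) \left(-2 + 33\right) \left(-4 + 3\right)^{2} = - 7 \cdot 3 \cdot 31 \left(-1\right)^{2} = \left(-7\right) 93 \cdot 1 = \left(-651\right) 1 = -651$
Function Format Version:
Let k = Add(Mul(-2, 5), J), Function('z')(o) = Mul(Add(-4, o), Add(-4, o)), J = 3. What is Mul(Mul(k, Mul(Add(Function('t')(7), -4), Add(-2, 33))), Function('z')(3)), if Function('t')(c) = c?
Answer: -651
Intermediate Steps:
Function('z')(o) = Pow(Add(-4, o), 2)
k = -7 (k = Add(Mul(-2, 5), 3) = Add(-10, 3) = -7)
Mul(Mul(k, Mul(Add(Function('t')(7), -4), Add(-2, 33))), Function('z')(3)) = Mul(Mul(-7, Mul(Add(7, -4), Add(-2, 33))), Pow(Add(-4, 3), 2)) = Mul(Mul(-7, Mul(3, 31)), Pow(-1, 2)) = Mul(Mul(-7, 93), 1) = Mul(-651, 1) = -651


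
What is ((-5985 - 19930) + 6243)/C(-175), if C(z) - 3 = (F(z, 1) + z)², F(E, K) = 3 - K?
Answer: -4918/7483 ≈ -0.65722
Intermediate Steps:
C(z) = 3 + (2 + z)² (C(z) = 3 + ((3 - 1*1) + z)² = 3 + ((3 - 1) + z)² = 3 + (2 + z)²)
((-5985 - 19930) + 6243)/C(-175) = ((-5985 - 19930) + 6243)/(3 + (2 - 175)²) = (-25915 + 6243)/(3 + (-173)²) = -19672/(3 + 29929) = -19672/29932 = -19672*1/29932 = -4918/7483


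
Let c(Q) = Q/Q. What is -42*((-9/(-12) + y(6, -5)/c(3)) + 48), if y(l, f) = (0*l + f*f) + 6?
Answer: -6699/2 ≈ -3349.5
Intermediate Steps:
c(Q) = 1
y(l, f) = 6 + f² (y(l, f) = (0 + f²) + 6 = f² + 6 = 6 + f²)
-42*((-9/(-12) + y(6, -5)/c(3)) + 48) = -42*((-9/(-12) + (6 + (-5)²)/1) + 48) = -42*((-9*(-1/12) + (6 + 25)*1) + 48) = -42*((¾ + 31*1) + 48) = -42*((¾ + 31) + 48) = -42*(127/4 + 48) = -42*319/4 = -6699/2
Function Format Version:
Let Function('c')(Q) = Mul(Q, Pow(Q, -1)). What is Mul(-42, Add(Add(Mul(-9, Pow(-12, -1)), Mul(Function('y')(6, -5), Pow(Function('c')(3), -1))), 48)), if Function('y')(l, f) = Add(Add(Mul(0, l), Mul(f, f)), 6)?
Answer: Rational(-6699, 2) ≈ -3349.5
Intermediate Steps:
Function('c')(Q) = 1
Function('y')(l, f) = Add(6, Pow(f, 2)) (Function('y')(l, f) = Add(Add(0, Pow(f, 2)), 6) = Add(Pow(f, 2), 6) = Add(6, Pow(f, 2)))
Mul(-42, Add(Add(Mul(-9, Pow(-12, -1)), Mul(Function('y')(6, -5), Pow(Function('c')(3), -1))), 48)) = Mul(-42, Add(Add(Mul(-9, Pow(-12, -1)), Mul(Add(6, Pow(-5, 2)), Pow(1, -1))), 48)) = Mul(-42, Add(Add(Mul(-9, Rational(-1, 12)), Mul(Add(6, 25), 1)), 48)) = Mul(-42, Add(Add(Rational(3, 4), Mul(31, 1)), 48)) = Mul(-42, Add(Add(Rational(3, 4), 31), 48)) = Mul(-42, Add(Rational(127, 4), 48)) = Mul(-42, Rational(319, 4)) = Rational(-6699, 2)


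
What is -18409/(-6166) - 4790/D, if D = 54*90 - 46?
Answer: 29542893/14841562 ≈ 1.9906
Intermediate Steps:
D = 4814 (D = 4860 - 46 = 4814)
-18409/(-6166) - 4790/D = -18409/(-6166) - 4790/4814 = -18409*(-1/6166) - 4790*1/4814 = 18409/6166 - 2395/2407 = 29542893/14841562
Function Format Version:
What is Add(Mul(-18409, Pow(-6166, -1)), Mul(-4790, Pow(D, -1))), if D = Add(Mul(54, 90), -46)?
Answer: Rational(29542893, 14841562) ≈ 1.9906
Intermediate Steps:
D = 4814 (D = Add(4860, -46) = 4814)
Add(Mul(-18409, Pow(-6166, -1)), Mul(-4790, Pow(D, -1))) = Add(Mul(-18409, Pow(-6166, -1)), Mul(-4790, Pow(4814, -1))) = Add(Mul(-18409, Rational(-1, 6166)), Mul(-4790, Rational(1, 4814))) = Add(Rational(18409, 6166), Rational(-2395, 2407)) = Rational(29542893, 14841562)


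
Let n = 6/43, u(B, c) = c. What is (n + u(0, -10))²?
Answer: 179776/1849 ≈ 97.229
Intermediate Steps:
n = 6/43 (n = 6*(1/43) = 6/43 ≈ 0.13953)
(n + u(0, -10))² = (6/43 - 10)² = (-424/43)² = 179776/1849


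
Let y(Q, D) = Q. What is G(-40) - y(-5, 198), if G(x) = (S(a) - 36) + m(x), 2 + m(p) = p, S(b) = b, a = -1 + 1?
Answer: -73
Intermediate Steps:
a = 0
m(p) = -2 + p
G(x) = -38 + x (G(x) = (0 - 36) + (-2 + x) = -36 + (-2 + x) = -38 + x)
G(-40) - y(-5, 198) = (-38 - 40) - 1*(-5) = -78 + 5 = -73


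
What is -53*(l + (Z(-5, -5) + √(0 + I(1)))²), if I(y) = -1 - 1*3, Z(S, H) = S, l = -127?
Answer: 5618 + 1060*I ≈ 5618.0 + 1060.0*I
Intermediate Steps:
I(y) = -4 (I(y) = -1 - 3 = -4)
-53*(l + (Z(-5, -5) + √(0 + I(1)))²) = -53*(-127 + (-5 + √(0 - 4))²) = -53*(-127 + (-5 + √(-4))²) = -53*(-127 + (-5 + 2*I)²) = 6731 - 53*(-5 + 2*I)²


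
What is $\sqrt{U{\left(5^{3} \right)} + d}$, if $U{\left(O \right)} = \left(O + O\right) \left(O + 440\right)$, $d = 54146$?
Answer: $2 \sqrt{48849} \approx 442.04$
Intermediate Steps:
$U{\left(O \right)} = 2 O \left(440 + O\right)$
$\sqrt{U{\left(5^{3} \right)} + d} = \sqrt{2 \cdot 5^{3} \left(440 + 5^{3}\right) + 54146} = \sqrt{2 \cdot 125 \left(440 + 125\right) + 54146} = \sqrt{2 \cdot 125 \cdot 565 + 54146} = \sqrt{141250 + 54146} = \sqrt{195396} = 2 \sqrt{48849}$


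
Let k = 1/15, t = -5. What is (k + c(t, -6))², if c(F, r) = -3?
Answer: 1936/225 ≈ 8.6044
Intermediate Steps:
k = 1/15 ≈ 0.066667
(k + c(t, -6))² = (1/15 - 3)² = (-44/15)² = 1936/225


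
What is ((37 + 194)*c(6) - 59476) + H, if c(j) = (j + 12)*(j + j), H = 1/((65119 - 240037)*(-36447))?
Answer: -61074764194679/6375236346 ≈ -9580.0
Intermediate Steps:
H = 1/6375236346 (H = -1/36447/(-174918) = -1/174918*(-1/36447) = 1/6375236346 ≈ 1.5686e-10)
c(j) = 2*j*(12 + j) (c(j) = (12 + j)*(2*j) = 2*j*(12 + j))
((37 + 194)*c(6) - 59476) + H = ((37 + 194)*(2*6*(12 + 6)) - 59476) + 1/6375236346 = (231*(2*6*18) - 59476) + 1/6375236346 = (231*216 - 59476) + 1/6375236346 = (49896 - 59476) + 1/6375236346 = -9580 + 1/6375236346 = -61074764194679/6375236346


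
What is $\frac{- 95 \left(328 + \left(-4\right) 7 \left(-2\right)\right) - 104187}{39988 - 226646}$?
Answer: $\frac{140667}{186658} \approx 0.75361$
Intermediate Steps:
$\frac{- 95 \left(328 + \left(-4\right) 7 \left(-2\right)\right) - 104187}{39988 - 226646} = \frac{- 95 \left(328 - -56\right) - 104187}{-186658} = \left(- 95 \left(328 + 56\right) - 104187\right) \left(- \frac{1}{186658}\right) = \left(\left(-95\right) 384 - 104187\right) \left(- \frac{1}{186658}\right) = \left(-36480 - 104187\right) \left(- \frac{1}{186658}\right) = \left(-140667\right) \left(- \frac{1}{186658}\right) = \frac{140667}{186658}$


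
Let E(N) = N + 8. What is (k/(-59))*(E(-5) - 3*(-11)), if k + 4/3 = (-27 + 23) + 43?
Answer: -1356/59 ≈ -22.983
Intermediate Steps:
E(N) = 8 + N
k = 113/3 (k = -4/3 + ((-27 + 23) + 43) = -4/3 + (-4 + 43) = -4/3 + 39 = 113/3 ≈ 37.667)
(k/(-59))*(E(-5) - 3*(-11)) = ((113/3)/(-59))*((8 - 5) - 3*(-11)) = ((113/3)*(-1/59))*(3 + 33) = -113/177*36 = -1356/59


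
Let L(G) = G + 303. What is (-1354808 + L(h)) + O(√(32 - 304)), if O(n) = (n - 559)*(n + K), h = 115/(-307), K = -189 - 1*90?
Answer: -368036627/307 - 3352*I*√17 ≈ -1.1988e+6 - 13821.0*I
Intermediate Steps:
K = -279 (K = -189 - 90 = -279)
h = -115/307 (h = 115*(-1/307) = -115/307 ≈ -0.37459)
O(n) = (-559 + n)*(-279 + n) (O(n) = (n - 559)*(n - 279) = (-559 + n)*(-279 + n))
L(G) = 303 + G
(-1354808 + L(h)) + O(√(32 - 304)) = (-1354808 + (303 - 115/307)) + (155961 + (√(32 - 304))² - 838*√(32 - 304)) = (-1354808 + 92906/307) + (155961 + (√(-272))² - 3352*I*√17) = -415833150/307 + (155961 + (4*I*√17)² - 3352*I*√17) = -415833150/307 + (155961 - 272 - 3352*I*√17) = -415833150/307 + (155689 - 3352*I*√17) = -368036627/307 - 3352*I*√17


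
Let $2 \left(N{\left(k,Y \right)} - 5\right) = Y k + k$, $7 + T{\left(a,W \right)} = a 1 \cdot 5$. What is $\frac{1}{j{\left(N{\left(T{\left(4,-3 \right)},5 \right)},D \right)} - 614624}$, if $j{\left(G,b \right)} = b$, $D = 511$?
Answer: $- \frac{1}{614113} \approx -1.6284 \cdot 10^{-6}$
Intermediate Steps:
$T{\left(a,W \right)} = -7 + 5 a$ ($T{\left(a,W \right)} = -7 + a 1 \cdot 5 = -7 + a 5 = -7 + 5 a$)
$N{\left(k,Y \right)} = 5 + \frac{k}{2} + \frac{Y k}{2}$ ($N{\left(k,Y \right)} = 5 + \frac{Y k + k}{2} = 5 + \frac{k + Y k}{2} = 5 + \left(\frac{k}{2} + \frac{Y k}{2}\right) = 5 + \frac{k}{2} + \frac{Y k}{2}$)
$\frac{1}{j{\left(N{\left(T{\left(4,-3 \right)},5 \right)},D \right)} - 614624} = \frac{1}{511 - 614624} = \frac{1}{-614113} = - \frac{1}{614113}$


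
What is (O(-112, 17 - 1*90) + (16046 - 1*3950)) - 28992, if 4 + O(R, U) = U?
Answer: -16973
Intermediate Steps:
O(R, U) = -4 + U
(O(-112, 17 - 1*90) + (16046 - 1*3950)) - 28992 = ((-4 + (17 - 1*90)) + (16046 - 1*3950)) - 28992 = ((-4 + (17 - 90)) + (16046 - 3950)) - 28992 = ((-4 - 73) + 12096) - 28992 = (-77 + 12096) - 28992 = 12019 - 28992 = -16973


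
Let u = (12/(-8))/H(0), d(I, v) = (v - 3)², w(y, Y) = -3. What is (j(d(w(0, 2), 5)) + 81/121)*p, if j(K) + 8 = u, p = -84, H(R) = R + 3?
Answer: 79590/121 ≈ 657.77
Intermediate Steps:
H(R) = 3 + R
d(I, v) = (-3 + v)²
u = -½ (u = (12/(-8))/(3 + 0) = (12*(-⅛))/3 = -3/2*⅓ = -½ ≈ -0.50000)
j(K) = -17/2 (j(K) = -8 - ½ = -17/2)
(j(d(w(0, 2), 5)) + 81/121)*p = (-17/2 + 81/121)*(-84) = -1895/242*(-84) = 79590/121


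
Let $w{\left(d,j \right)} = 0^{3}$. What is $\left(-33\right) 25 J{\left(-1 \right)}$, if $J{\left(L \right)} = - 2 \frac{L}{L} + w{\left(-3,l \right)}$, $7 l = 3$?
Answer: $1650$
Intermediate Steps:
$l = \frac{3}{7}$ ($l = \frac{1}{7} \cdot 3 = \frac{3}{7} \approx 0.42857$)
$w{\left(d,j \right)} = 0$
$J{\left(L \right)} = -2$ ($J{\left(L \right)} = - 2 \frac{L}{L} + 0 = \left(-2\right) 1 + 0 = -2 + 0 = -2$)
$\left(-33\right) 25 J{\left(-1 \right)} = \left(-33\right) 25 \left(-2\right) = \left(-825\right) \left(-2\right) = 1650$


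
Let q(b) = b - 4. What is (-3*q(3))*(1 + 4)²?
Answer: 75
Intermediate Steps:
q(b) = -4 + b
(-3*q(3))*(1 + 4)² = (-3*(-4 + 3))*(1 + 4)² = -3*(-1)*5² = 3*25 = 75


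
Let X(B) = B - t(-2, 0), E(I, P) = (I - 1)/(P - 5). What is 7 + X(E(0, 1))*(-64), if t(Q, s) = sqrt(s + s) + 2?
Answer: 119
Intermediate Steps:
E(I, P) = (-1 + I)/(-5 + P)
t(Q, s) = 2 + sqrt(2)*sqrt(s) (t(Q, s) = sqrt(2*s) + 2 = sqrt(2)*sqrt(s) + 2 = 2 + sqrt(2)*sqrt(s))
X(B) = -2 + B (X(B) = B - (2 + sqrt(2)*sqrt(0)) = B - (2 + sqrt(2)*0) = B - (2 + 0) = B - 1*2 = B - 2 = -2 + B)
7 + X(E(0, 1))*(-64) = 7 + (-2 + (-1 + 0)/(-5 + 1))*(-64) = 7 + (-2 - 1/(-4))*(-64) = 7 + (-2 - 1/4*(-1))*(-64) = 7 + (-2 + 1/4)*(-64) = 7 - 7/4*(-64) = 7 + 112 = 119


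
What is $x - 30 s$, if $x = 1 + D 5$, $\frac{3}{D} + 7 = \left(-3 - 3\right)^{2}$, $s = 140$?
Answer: $- \frac{121756}{29} \approx -4198.5$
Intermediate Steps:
$D = \frac{3}{29}$ ($D = \frac{3}{-7 + \left(-3 - 3\right)^{2}} = \frac{3}{-7 + \left(-6\right)^{2}} = \frac{3}{-7 + 36} = \frac{3}{29} \approx 0.10345$)
$x = \frac{44}{29}$ ($x = 1 + \frac{3}{29} \cdot 5 = 1 + \frac{15}{29} = \frac{44}{29} \approx 1.5172$)
$x - 30 s = \frac{44}{29} - 4200 = - \frac{121756}{29}$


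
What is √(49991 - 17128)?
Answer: √32863 ≈ 181.28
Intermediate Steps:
√(49991 - 17128) = √32863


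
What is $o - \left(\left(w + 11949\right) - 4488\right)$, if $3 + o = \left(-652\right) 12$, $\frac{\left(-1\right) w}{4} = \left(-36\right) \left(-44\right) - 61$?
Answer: $-9196$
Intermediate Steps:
$w = -6092$ ($w = - 4 \left(\left(-36\right) \left(-44\right) - 61\right) = - 4 \left(1584 - 61\right) = \left(-4\right) 1523 = -6092$)
$o = -7827$ ($o = -3 - 7824 = -7827$)
$o - \left(\left(w + 11949\right) - 4488\right) = -7827 - \left(\left(-6092 + 11949\right) - 4488\right) = -7827 - \left(5857 - 4488\right) = -7827 - 1369 = -9196$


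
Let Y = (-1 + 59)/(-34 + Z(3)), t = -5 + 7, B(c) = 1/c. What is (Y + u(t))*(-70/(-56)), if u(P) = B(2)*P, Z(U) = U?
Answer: -135/124 ≈ -1.0887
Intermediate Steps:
t = 2
u(P) = P/2
Y = -58/31 (Y = (-1 + 59)/(-34 + 3) = 58/(-31) = 58*(-1/31) = -58/31 ≈ -1.8710)
(Y + u(t))*(-70/(-56)) = (-58/31 + (1/2)*2)*(-70/(-56)) = (-58/31 + 1)*(-70*(-1/56)) = -27/31*5/4 = -135/124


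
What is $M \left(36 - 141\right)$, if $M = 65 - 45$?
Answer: $-2100$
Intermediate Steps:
$M = 20$ ($M = 65 - 45 = 20$)
$M \left(36 - 141\right) = 20 \left(36 - 141\right) = 20 \left(-105\right) = -2100$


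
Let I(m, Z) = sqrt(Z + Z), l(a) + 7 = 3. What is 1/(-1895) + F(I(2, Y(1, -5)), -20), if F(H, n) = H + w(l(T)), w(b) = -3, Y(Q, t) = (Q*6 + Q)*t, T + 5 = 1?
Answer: -5686/1895 + I*sqrt(70) ≈ -3.0005 + 8.3666*I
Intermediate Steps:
T = -4 (T = -5 + 1 = -4)
Y(Q, t) = 7*Q*t (Y(Q, t) = (6*Q + Q)*t = (7*Q)*t = 7*Q*t)
l(a) = -4 (l(a) = -7 + 3 = -4)
I(m, Z) = sqrt(2)*sqrt(Z) (I(m, Z) = sqrt(2*Z) = sqrt(2)*sqrt(Z))
F(H, n) = -3 + H (F(H, n) = H - 3 = -3 + H)
1/(-1895) + F(I(2, Y(1, -5)), -20) = 1/(-1895) + (-3 + sqrt(2)*sqrt(7*1*(-5))) = -1/1895 + (-3 + sqrt(2)*sqrt(-35)) = -1/1895 + (-3 + sqrt(2)*(I*sqrt(35))) = -1/1895 + (-3 + I*sqrt(70)) = -5686/1895 + I*sqrt(70)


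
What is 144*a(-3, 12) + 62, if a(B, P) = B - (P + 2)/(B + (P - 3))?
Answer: -706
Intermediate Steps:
a(B, P) = B - (2 + P)/(-3 + B + P) (a(B, P) = B - (2 + P)/(B + (-3 + P)) = B - (2 + P)/(-3 + B + P))
144*a(-3, 12) + 62 = 144*((-2 + (-3)² - 1*12 - 3*(-3) - 3*12)/(-3 - 3 + 12)) + 62 = 144*((-2 + 9 - 12 + 9 - 36)/6) + 62 = 144*((⅙)*(-32)) + 62 = 144*(-16/3) + 62 = -768 + 62 = -706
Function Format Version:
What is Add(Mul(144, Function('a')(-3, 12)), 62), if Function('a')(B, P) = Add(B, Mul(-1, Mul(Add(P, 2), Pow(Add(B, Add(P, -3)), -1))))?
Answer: -706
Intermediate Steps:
Function('a')(B, P) = Add(B, Mul(-1, Pow(Add(-3, B, P), -1), Add(2, P))) (Function('a')(B, P) = Add(B, Mul(-1, Mul(Add(2, P), Pow(Add(B, Add(-3, P)), -1)))) = Add(B, Mul(-1, Mul(Add(2, P), Pow(Add(-3, B, P), -1)))) = Add(B, Mul(-1, Mul(Pow(Add(-3, B, P), -1), Add(2, P)))) = Add(B, Mul(-1, Pow(Add(-3, B, P), -1), Add(2, P))))
Add(Mul(144, Function('a')(-3, 12)), 62) = Add(Mul(144, Mul(Pow(Add(-3, -3, 12), -1), Add(-2, Pow(-3, 2), Mul(-1, 12), Mul(-3, -3), Mul(-3, 12)))), 62) = Add(Mul(144, Mul(Pow(6, -1), Add(-2, 9, -12, 9, -36))), 62) = Add(Mul(144, Mul(Rational(1, 6), -32)), 62) = Add(Mul(144, Rational(-16, 3)), 62) = Add(-768, 62) = -706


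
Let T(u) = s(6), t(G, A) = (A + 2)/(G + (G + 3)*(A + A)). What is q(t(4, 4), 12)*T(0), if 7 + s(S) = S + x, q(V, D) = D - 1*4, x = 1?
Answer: 0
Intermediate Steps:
t(G, A) = (2 + A)/(G + 2*A*(3 + G)) (t(G, A) = (2 + A)/(G + (3 + G)*(2*A)) = (2 + A)/(G + 2*A*(3 + G)))
q(V, D) = -4 + D (q(V, D) = D - 4 = -4 + D)
s(S) = -6 + S (s(S) = -7 + (S + 1) = -7 + (1 + S) = -6 + S)
T(u) = 0 (T(u) = -6 + 6 = 0)
q(t(4, 4), 12)*T(0) = (-4 + 12)*0 = 8*0 = 0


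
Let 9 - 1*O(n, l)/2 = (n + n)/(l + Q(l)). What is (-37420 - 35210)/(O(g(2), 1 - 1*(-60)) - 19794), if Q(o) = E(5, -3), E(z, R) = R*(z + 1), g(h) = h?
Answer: 1561545/425188 ≈ 3.6726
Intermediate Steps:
E(z, R) = R*(1 + z)
Q(o) = -18 (Q(o) = -3*(1 + 5) = -3*6 = -18)
O(n, l) = 18 - 4*n/(-18 + l) (O(n, l) = 18 - 2*(n + n)/(l - 18) = 18 - 2*2*n/(-18 + l) = 18 - 4*n/(-18 + l))
(-37420 - 35210)/(O(g(2), 1 - 1*(-60)) - 19794) = (-37420 - 35210)/(2*(-162 - 2*2 + 9*(1 - 1*(-60)))/(-18 + (1 - 1*(-60))) - 19794) = -72630/(2*(-162 - 4 + 9*(1 + 60))/(-18 + (1 + 60)) - 19794) = -72630/(2*(-162 - 4 + 9*61)/(-18 + 61) - 19794) = -72630/(2*(-162 - 4 + 549)/43 - 19794) = -72630/(2*(1/43)*383 - 19794) = -72630/(766/43 - 19794) = -72630/(-850376/43) = -72630*(-43/850376) = 1561545/425188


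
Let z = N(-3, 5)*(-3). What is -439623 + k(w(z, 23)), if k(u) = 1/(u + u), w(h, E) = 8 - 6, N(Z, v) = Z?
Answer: -1758491/4 ≈ -4.3962e+5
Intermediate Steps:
z = 9 (z = -3*(-3) = 9)
w(h, E) = 2
k(u) = 1/(2*u)
-439623 + k(w(z, 23)) = -439623 + (½)/2 = -439623 + (½)*(½) = -439623 + ¼ = -1758491/4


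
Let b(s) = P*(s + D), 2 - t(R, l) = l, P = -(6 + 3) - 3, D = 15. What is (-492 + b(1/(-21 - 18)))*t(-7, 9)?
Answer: 61124/13 ≈ 4701.8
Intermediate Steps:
P = -12 (P = -1*9 - 3 = -9 - 3 = -12)
t(R, l) = 2 - l
b(s) = -180 - 12*s (b(s) = -12*(s + 15) = -12*(15 + s) = -180 - 12*s)
(-492 + b(1/(-21 - 18)))*t(-7, 9) = (-492 + (-180 - 12/(-21 - 18)))*(2 - 1*9) = (-492 + (-180 - 12/(-39)))*(2 - 9) = (-492 + (-180 - 12*(-1/39)))*(-7) = (-492 + (-180 + 4/13))*(-7) = (-492 - 2336/13)*(-7) = -8732/13*(-7) = 61124/13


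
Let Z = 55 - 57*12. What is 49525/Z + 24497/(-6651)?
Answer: -344799388/4183479 ≈ -82.419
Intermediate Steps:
Z = -629 (Z = 55 - 684 = -629)
49525/Z + 24497/(-6651) = 49525/(-629) + 24497/(-6651) = 49525*(-1/629) + 24497*(-1/6651) = -49525/629 - 24497/6651 = -344799388/4183479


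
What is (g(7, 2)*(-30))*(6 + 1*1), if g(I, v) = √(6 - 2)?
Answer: -420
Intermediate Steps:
g(I, v) = 2 (g(I, v) = √4 = 2)
(g(7, 2)*(-30))*(6 + 1*1) = (2*(-30))*(6 + 1*1) = -60*(6 + 1) = -60*7 = -420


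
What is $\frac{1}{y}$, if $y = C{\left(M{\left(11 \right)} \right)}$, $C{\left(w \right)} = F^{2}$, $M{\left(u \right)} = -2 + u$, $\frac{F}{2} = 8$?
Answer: $\frac{1}{256} \approx 0.0039063$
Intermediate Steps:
$F = 16$ ($F = 2 \cdot 8 = 16$)
$C{\left(w \right)} = 256$ ($C{\left(w \right)} = 16^{2} = 256$)
$y = 256$
$\frac{1}{y} = \frac{1}{256}$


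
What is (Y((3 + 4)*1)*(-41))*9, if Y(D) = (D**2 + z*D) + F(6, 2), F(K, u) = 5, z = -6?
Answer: -4428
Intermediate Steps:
Y(D) = 5 + D**2 - 6*D (Y(D) = (D**2 - 6*D) + 5 = 5 + D**2 - 6*D)
(Y((3 + 4)*1)*(-41))*9 = ((5 + ((3 + 4)*1)**2 - 6*(3 + 4))*(-41))*9 = ((5 + (7*1)**2 - 42)*(-41))*9 = ((5 + 7**2 - 6*7)*(-41))*9 = ((5 + 49 - 42)*(-41))*9 = (12*(-41))*9 = -492*9 = -4428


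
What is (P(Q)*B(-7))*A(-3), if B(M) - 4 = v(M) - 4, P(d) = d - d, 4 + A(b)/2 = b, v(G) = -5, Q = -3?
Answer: 0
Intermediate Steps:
A(b) = -8 + 2*b
P(d) = 0
B(M) = -5 (B(M) = 4 + (-5 - 4) = 4 - 9 = -5)
(P(Q)*B(-7))*A(-3) = (0*(-5))*(-8 + 2*(-3)) = 0*(-8 - 6) = 0*(-14) = 0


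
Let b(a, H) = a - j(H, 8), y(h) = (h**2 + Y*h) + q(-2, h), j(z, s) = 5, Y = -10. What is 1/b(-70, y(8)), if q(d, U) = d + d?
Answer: -1/75 ≈ -0.013333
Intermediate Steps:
q(d, U) = 2*d
y(h) = -4 + h**2 - 10*h (y(h) = (h**2 - 10*h) + 2*(-2) = (h**2 - 10*h) - 4 = -4 + h**2 - 10*h)
b(a, H) = -5 + a (b(a, H) = a - 1*5 = a - 5 = -5 + a)
1/b(-70, y(8)) = 1/(-5 - 70) = 1/(-75) = -1/75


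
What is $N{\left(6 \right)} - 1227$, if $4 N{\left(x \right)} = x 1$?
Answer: $- \frac{2451}{2} \approx -1225.5$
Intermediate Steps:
$N{\left(x \right)} = \frac{x}{4}$ ($N{\left(x \right)} = \frac{x 1}{4} = \frac{x}{4}$)
$N{\left(6 \right)} - 1227 = \frac{1}{4} \cdot 6 - 1227 = \frac{3}{2} - 1227 = - \frac{2451}{2}$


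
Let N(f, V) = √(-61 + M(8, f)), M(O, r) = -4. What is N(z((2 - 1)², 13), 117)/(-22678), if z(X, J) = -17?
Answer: -I*√65/22678 ≈ -0.00035551*I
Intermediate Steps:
N(f, V) = I*√65 (N(f, V) = √(-61 - 4) = √(-65) = I*√65)
N(z((2 - 1)², 13), 117)/(-22678) = (I*√65)/(-22678) = (I*√65)*(-1/22678) = -I*√65/22678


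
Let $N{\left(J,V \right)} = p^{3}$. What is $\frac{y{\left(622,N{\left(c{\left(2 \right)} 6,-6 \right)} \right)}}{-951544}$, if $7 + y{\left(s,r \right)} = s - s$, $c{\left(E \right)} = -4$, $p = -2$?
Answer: $\frac{7}{951544} \approx 7.3565 \cdot 10^{-6}$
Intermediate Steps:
$N{\left(J,V \right)} = -8$ ($N{\left(J,V \right)} = \left(-2\right)^{3} = -8$)
$y{\left(s,r \right)} = -7$ ($y{\left(s,r \right)} = -7 + \left(s - s\right) = -7 + 0 = -7$)
$\frac{y{\left(622,N{\left(c{\left(2 \right)} 6,-6 \right)} \right)}}{-951544} = - \frac{7}{-951544} = \left(-7\right) \left(- \frac{1}{951544}\right) = \frac{7}{951544}$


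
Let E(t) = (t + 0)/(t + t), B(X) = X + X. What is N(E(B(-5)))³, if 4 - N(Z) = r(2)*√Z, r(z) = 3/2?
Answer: 155/2 - 1179*√2/32 ≈ 25.395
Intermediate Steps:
B(X) = 2*X
r(z) = 3/2 (r(z) = 3*(½) = 3/2)
E(t) = ½ (E(t) = t/((2*t)) = t*(1/(2*t)) = ½)
N(Z) = 4 - 3*√Z/2
N(E(B(-5)))³ = (4 - 3*√2/4)³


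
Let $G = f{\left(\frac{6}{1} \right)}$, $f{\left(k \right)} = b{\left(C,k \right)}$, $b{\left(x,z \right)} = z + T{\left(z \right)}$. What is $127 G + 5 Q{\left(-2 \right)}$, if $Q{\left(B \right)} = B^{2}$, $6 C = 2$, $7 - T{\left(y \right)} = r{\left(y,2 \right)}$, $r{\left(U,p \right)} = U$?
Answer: $909$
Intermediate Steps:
$T{\left(y \right)} = 7 - y$
$C = \frac{1}{3}$ ($C = \frac{1}{6} \cdot 2 = \frac{1}{3} \approx 0.33333$)
$b{\left(x,z \right)} = 7$ ($b{\left(x,z \right)} = z - \left(-7 + z\right) = 7$)
$f{\left(k \right)} = 7$
$G = 7$
$127 G + 5 Q{\left(-2 \right)} = 127 \cdot 7 + 5 \left(-2\right)^{2} = 889 + 5 \cdot 4 = 889 + 20 = 909$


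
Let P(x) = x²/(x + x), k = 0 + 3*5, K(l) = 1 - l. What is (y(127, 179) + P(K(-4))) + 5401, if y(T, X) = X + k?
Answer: 11195/2 ≈ 5597.5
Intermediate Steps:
k = 15 (k = 0 + 15 = 15)
P(x) = x/2 (P(x) = x²/((2*x)) = (1/(2*x))*x² = x/2)
y(T, X) = 15 + X (y(T, X) = X + 15 = 15 + X)
(y(127, 179) + P(K(-4))) + 5401 = ((15 + 179) + (1 - 1*(-4))/2) + 5401 = (194 + (1 + 4)/2) + 5401 = (194 + (½)*5) + 5401 = (194 + 5/2) + 5401 = 393/2 + 5401 = 11195/2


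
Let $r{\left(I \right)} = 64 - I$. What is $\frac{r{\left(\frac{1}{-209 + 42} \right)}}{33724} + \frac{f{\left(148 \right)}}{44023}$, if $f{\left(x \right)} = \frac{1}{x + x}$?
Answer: $\frac{34822984655}{18347077955416} \approx 0.001898$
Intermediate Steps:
$f{\left(x \right)} = \frac{1}{2 x}$
$\frac{r{\left(\frac{1}{-209 + 42} \right)}}{33724} + \frac{f{\left(148 \right)}}{44023} = \frac{64 - \frac{1}{-209 + 42}}{33724} + \frac{\frac{1}{2} \cdot \frac{1}{148}}{44023} = \left(64 - \frac{1}{-167}\right) \frac{1}{33724} + \frac{1}{2} \cdot \frac{1}{148} \cdot \frac{1}{44023} = \left(64 - - \frac{1}{167}\right) \frac{1}{33724} + \frac{1}{296} \cdot \frac{1}{44023} = \left(64 + \frac{1}{167}\right) \frac{1}{33724} + \frac{1}{13030808} = \frac{10689}{167} \cdot \frac{1}{33724} + \frac{1}{13030808} = \frac{10689}{5631908} + \frac{1}{13030808} = \frac{34822984655}{18347077955416}$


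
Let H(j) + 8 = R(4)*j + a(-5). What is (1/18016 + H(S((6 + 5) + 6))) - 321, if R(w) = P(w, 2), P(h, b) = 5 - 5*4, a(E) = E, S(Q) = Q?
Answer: -10611423/18016 ≈ -589.00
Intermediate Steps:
P(h, b) = -15 (P(h, b) = 5 - 20 = -15)
R(w) = -15
H(j) = -13 - 15*j (H(j) = -8 + (-15*j - 5) = -8 + (-5 - 15*j) = -13 - 15*j)
(1/18016 + H(S((6 + 5) + 6))) - 321 = (1/18016 + (-13 - 15*((6 + 5) + 6))) - 321 = (1/18016 + (-13 - 15*(11 + 6))) - 321 = (1/18016 + (-13 - 15*17)) - 321 = (1/18016 + (-13 - 255)) - 321 = (1/18016 - 268) - 321 = -4828287/18016 - 321 = -10611423/18016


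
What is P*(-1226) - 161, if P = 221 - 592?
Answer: 454685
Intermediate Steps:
P = -371
P*(-1226) - 161 = -371*(-1226) - 161 = 454846 - 161 = 454685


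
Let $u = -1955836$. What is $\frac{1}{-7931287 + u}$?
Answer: $- \frac{1}{9887123} \approx -1.0114 \cdot 10^{-7}$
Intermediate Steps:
$\frac{1}{-7931287 + u} = \frac{1}{-7931287 - 1955836} = \frac{1}{-9887123} = - \frac{1}{9887123}$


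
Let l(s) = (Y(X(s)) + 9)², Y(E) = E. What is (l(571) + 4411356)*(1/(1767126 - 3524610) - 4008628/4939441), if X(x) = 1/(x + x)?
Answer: -3117858336070325351942725/870879440046254832 ≈ -3.5801e+6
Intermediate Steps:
X(x) = 1/(2*x)
l(s) = (9 + 1/(2*s))² (l(s) = (1/(2*s) + 9)² = (9 + 1/(2*s))²)
(l(571) + 4411356)*(1/(1767126 - 3524610) - 4008628/4939441) = ((¼)*(1 + 18*571)²/571² + 4411356)*(1/(1767126 - 3524610) - 4008628/4939441) = ((¼)*(1/326041)*(1 + 10278)² + 4411356)*(1/(-1757484) - 4008628*1/4939441) = ((¼)*(1/326041)*10279² + 4411356)*(-1/1757484 - 308356/379957) = ((¼)*(1/326041)*105657841 + 4411356)*(-541931116261/667768348188) = (105657841/1304164 + 4411356)*(-541931116261/667768348188) = (5753237344225/1304164)*(-541931116261/667768348188) = -3117858336070325351942725/870879440046254832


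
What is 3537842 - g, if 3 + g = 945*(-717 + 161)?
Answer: 4063265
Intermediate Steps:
g = -525423 (g = -3 + 945*(-717 + 161) = -3 + 945*(-556) = -3 - 525420 = -525423)
3537842 - g = 3537842 - 1*(-525423) = 3537842 + 525423 = 4063265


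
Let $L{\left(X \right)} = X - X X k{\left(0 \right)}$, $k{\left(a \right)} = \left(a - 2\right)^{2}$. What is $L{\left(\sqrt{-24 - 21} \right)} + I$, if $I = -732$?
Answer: $-552 + 3 i \sqrt{5} \approx -552.0 + 6.7082 i$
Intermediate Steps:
$k{\left(a \right)} = \left(-2 + a\right)^{2}$
$L{\left(X \right)} = X - 4 X^{2}$ ($L{\left(X \right)} = X - X X \left(-2 + 0\right)^{2} = X - X^{2} \left(-2\right)^{2} = X - X^{2} \cdot 4 = X - 4 X^{2}$)
$L{\left(\sqrt{-24 - 21} \right)} + I = \sqrt{-24 - 21} \left(1 - 4 \sqrt{-24 - 21}\right) - 732 = \sqrt{-45} \left(1 - 4 \sqrt{-45}\right) - 732 = 3 i \sqrt{5} \left(1 - 4 \cdot 3 i \sqrt{5}\right) - 732 = 3 i \sqrt{5} \left(1 - 12 i \sqrt{5}\right) - 732 = -732 + 3 i \sqrt{5} \left(1 - 12 i \sqrt{5}\right)$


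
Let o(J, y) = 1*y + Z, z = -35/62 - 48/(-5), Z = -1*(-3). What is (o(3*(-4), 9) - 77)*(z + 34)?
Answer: -173433/62 ≈ -2797.3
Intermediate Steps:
Z = 3
z = 2801/310 (z = -35*1/62 - 48*(-⅕) = -35/62 + 48/5 = 2801/310 ≈ 9.0355)
o(J, y) = 3 + y (o(J, y) = 1*y + 3 = y + 3 = 3 + y)
(o(3*(-4), 9) - 77)*(z + 34) = ((3 + 9) - 77)*(2801/310 + 34) = (12 - 77)*(13341/310) = -65*13341/310 = -173433/62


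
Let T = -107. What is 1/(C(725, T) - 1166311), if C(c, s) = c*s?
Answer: -1/1243886 ≈ -8.0393e-7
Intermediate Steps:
1/(C(725, T) - 1166311) = 1/(725*(-107) - 1166311) = 1/(-77575 - 1166311) = 1/(-1243886) = -1/1243886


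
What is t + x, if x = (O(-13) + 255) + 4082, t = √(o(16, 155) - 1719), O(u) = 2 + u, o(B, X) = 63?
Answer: 4326 + 6*I*√46 ≈ 4326.0 + 40.694*I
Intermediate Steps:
t = 6*I*√46 (t = √(63 - 1719) = √(-1656) = 6*I*√46 ≈ 40.694*I)
x = 4326 (x = ((2 - 13) + 255) + 4082 = (-11 + 255) + 4082 = 244 + 4082 = 4326)
t + x = 6*I*√46 + 4326 = 4326 + 6*I*√46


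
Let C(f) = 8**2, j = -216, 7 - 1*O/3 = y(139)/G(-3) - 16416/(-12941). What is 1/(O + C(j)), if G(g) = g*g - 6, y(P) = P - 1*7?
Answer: -12941/657475 ≈ -0.019683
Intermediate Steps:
y(P) = -7 + P (y(P) = P - 7 = -7 + P)
G(g) = -6 + g**2 (G(g) = g**2 - 6 = -6 + g**2)
O = -1485699/12941 (O = 21 - 3*((-7 + 139)/(-6 + (-3)**2) - 16416/(-12941)) = 21 - 3*(132/(-6 + 9) - 16416*(-1/12941)) = 21 - 3*(132/3 + 16416/12941) = 21 - 3*(132*(1/3) + 16416/12941) = 21 - 3*(44 + 16416/12941) = 21 - 3*585820/12941 = 21 - 1757460/12941 = -1485699/12941 ≈ -114.81)
C(f) = 64
1/(O + C(j)) = 1/(-1485699/12941 + 64) = 1/(-657475/12941) = -12941/657475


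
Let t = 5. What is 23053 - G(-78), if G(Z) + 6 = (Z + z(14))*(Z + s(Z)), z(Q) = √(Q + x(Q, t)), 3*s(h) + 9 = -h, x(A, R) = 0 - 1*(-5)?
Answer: 18769 + 55*√19 ≈ 19009.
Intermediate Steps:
x(A, R) = 5 (x(A, R) = 0 + 5 = 5)
s(h) = -3 - h/3 (s(h) = -3 + (-h)/3 = -3 - h/3)
z(Q) = √(5 + Q) (z(Q) = √(Q + 5) = √(5 + Q))
G(Z) = -6 + (-3 + 2*Z/3)*(Z + √19) (G(Z) = -6 + (Z + √(5 + 14))*(Z + (-3 - Z/3)) = -6 + (Z + √19)*(-3 + 2*Z/3) = -6 + (-3 + 2*Z/3)*(Z + √19))
23053 - G(-78) = 23053 - (-6 - 3*(-78) - 3*√19 + (⅔)*(-78)² + (⅔)*(-78)*√19) = 23053 - (-6 + 234 - 3*√19 + (⅔)*6084 - 52*√19) = 23053 - (-6 + 234 - 3*√19 + 4056 - 52*√19) = 23053 - (4284 - 55*√19) = 23053 + (-4284 + 55*√19) = 18769 + 55*√19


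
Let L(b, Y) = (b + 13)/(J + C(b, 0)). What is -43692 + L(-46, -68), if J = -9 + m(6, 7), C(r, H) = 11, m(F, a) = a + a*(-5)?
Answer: -1135959/26 ≈ -43691.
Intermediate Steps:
m(F, a) = -4*a (m(F, a) = a - 5*a = -4*a)
J = -37 (J = -9 - 4*7 = -9 - 28 = -37)
L(b, Y) = -½ - b/26 (L(b, Y) = (b + 13)/(-37 + 11) = (13 + b)/(-26) = (13 + b)*(-1/26) = -½ - b/26)
-43692 + L(-46, -68) = -43692 + (-½ - 1/26*(-46)) = -43692 + (-½ + 23/13) = -43692 + 33/26 = -1135959/26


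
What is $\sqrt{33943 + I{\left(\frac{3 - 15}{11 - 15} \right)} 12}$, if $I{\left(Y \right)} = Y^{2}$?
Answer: $\sqrt{34051} \approx 184.53$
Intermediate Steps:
$\sqrt{33943 + I{\left(\frac{3 - 15}{11 - 15} \right)} 12} = \sqrt{33943 + \left(\frac{3 - 15}{11 - 15}\right)^{2} \cdot 12} = \sqrt{33943 + \left(- \frac{12}{-4}\right)^{2} \cdot 12} = \sqrt{33943 + \left(\left(-12\right) \left(- \frac{1}{4}\right)\right)^{2} \cdot 12} = \sqrt{33943 + 3^{2} \cdot 12} = \sqrt{33943 + 9 \cdot 12} = \sqrt{33943 + 108} = \sqrt{34051}$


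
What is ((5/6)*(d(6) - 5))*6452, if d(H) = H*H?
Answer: 500030/3 ≈ 1.6668e+5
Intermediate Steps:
d(H) = H²
((5/6)*(d(6) - 5))*6452 = ((5/6)*(6² - 5))*6452 = ((5*(⅙))*(36 - 5))*6452 = ((⅚)*31)*6452 = (155/6)*6452 = 500030/3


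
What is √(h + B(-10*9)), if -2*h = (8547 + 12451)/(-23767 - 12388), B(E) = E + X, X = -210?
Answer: I*√391775616155/36155 ≈ 17.312*I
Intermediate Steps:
B(E) = -210 + E (B(E) = E - 210 = -210 + E)
h = 10499/36155 (h = -(8547 + 12451)/(2*(-23767 - 12388)) = -10499/(-36155) = -10499*(-1)/36155 = -½*(-20998/36155) = 10499/36155 ≈ 0.29039)
√(h + B(-10*9)) = √(10499/36155 + (-210 - 10*9)) = √(10499/36155 + (-210 - 90)) = √(10499/36155 - 300) = √(-10836001/36155) = I*√391775616155/36155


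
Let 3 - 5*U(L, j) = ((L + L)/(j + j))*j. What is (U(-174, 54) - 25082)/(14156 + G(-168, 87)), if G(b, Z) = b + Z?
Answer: -125233/70375 ≈ -1.7795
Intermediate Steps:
G(b, Z) = Z + b
U(L, j) = ⅗ - L/5 (U(L, j) = ⅗ - (L + L)/(j + j)*j/5 = ⅗ - (2*L)/((2*j))*j/5 = ⅗ - (2*L)*(1/(2*j))*j/5 = ⅗ - L/j*j/5 = ⅗ - L/5)
(U(-174, 54) - 25082)/(14156 + G(-168, 87)) = ((⅗ - ⅕*(-174)) - 25082)/(14156 + (87 - 168)) = ((⅗ + 174/5) - 25082)/(14156 - 81) = (177/5 - 25082)/14075 = -125233/5*1/14075 = -125233/70375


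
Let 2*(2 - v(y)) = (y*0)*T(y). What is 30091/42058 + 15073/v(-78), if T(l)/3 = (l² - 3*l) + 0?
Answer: 158500104/21029 ≈ 7537.2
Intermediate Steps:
T(l) = -9*l + 3*l² (T(l) = 3*((l² - 3*l) + 0) = 3*(l² - 3*l) = -9*l + 3*l²)
v(y) = 2 (v(y) = 2 - y*0*3*y*(-3 + y)/2 = 2 - 0*3*y*(-3 + y) = 2 - ½*0 = 2 + 0 = 2)
30091/42058 + 15073/v(-78) = 30091/42058 + 15073/2 = 158500104/21029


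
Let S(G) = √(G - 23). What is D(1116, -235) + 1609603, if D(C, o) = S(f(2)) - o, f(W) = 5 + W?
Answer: 1609838 + 4*I ≈ 1.6098e+6 + 4.0*I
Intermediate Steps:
S(G) = √(-23 + G)
D(C, o) = -o + 4*I (D(C, o) = √(-23 + (5 + 2)) - o = √(-23 + 7) - o = √(-16) - o = 4*I - o = -o + 4*I)
D(1116, -235) + 1609603 = (-1*(-235) + 4*I) + 1609603 = (235 + 4*I) + 1609603 = 1609838 + 4*I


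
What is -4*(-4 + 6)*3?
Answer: -24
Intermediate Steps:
-4*(-4 + 6)*3 = -4*2*3 = -8*3 = -24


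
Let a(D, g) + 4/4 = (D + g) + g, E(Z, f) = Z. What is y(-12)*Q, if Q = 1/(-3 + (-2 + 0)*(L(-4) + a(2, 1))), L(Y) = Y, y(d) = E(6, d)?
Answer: -6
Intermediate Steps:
y(d) = 6
a(D, g) = -1 + D + 2*g (a(D, g) = -1 + ((D + g) + g) = -1 + (D + 2*g) = -1 + D + 2*g)
Q = -1 (Q = 1/(-3 + (-2 + 0)*(-4 + (-1 + 2 + 2*1))) = 1/(-3 - 2*(-4 + (-1 + 2 + 2))) = 1/(-3 - 2*(-4 + 3)) = 1/(-3 - 2*(-1)) = 1/(-3 + 2) = 1/(-1) = -1)
y(-12)*Q = 6*(-1) = -6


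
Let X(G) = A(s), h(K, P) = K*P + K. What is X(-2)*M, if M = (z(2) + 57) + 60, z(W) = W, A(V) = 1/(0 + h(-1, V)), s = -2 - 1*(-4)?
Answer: -119/3 ≈ -39.667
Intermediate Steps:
h(K, P) = K + K*P
s = 2 (s = -2 + 4 = 2)
A(V) = 1/(-1 - V) (A(V) = 1/(0 - (1 + V)) = 1/(0 + (-1 - V)) = 1/(-1 - V))
X(G) = -1/3 (X(G) = -1/(1 + 2) = -1/3)
M = 119 (M = (2 + 57) + 60 = 59 + 60 = 119)
X(-2)*M = -1/3*119 = -119/3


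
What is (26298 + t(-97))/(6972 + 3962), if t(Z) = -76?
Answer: 1873/781 ≈ 2.3982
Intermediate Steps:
(26298 + t(-97))/(6972 + 3962) = (26298 - 76)/(6972 + 3962) = 26222/10934 = 26222*(1/10934) = 1873/781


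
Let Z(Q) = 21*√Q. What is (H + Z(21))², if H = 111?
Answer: 21582 + 4662*√21 ≈ 42946.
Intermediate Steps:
(H + Z(21))² = (111 + 21*√21)²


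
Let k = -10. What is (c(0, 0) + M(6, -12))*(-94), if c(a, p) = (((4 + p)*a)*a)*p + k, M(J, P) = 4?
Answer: 564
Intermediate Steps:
c(a, p) = -10 + p*a²*(4 + p) (c(a, p) = (((4 + p)*a)*a)*p - 10 = ((a*(4 + p))*a)*p - 10 = (a²*(4 + p))*p - 10 = p*a²*(4 + p) - 10 = -10 + p*a²*(4 + p))
(c(0, 0) + M(6, -12))*(-94) = ((-10 + 0²*0² + 4*0*0²) + 4)*(-94) = ((-10 + 0*0 + 4*0*0) + 4)*(-94) = ((-10 + 0 + 0) + 4)*(-94) = (-10 + 4)*(-94) = -6*(-94) = 564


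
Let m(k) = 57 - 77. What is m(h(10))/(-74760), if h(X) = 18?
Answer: 1/3738 ≈ 0.00026752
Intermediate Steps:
m(k) = -20
m(h(10))/(-74760) = -20/(-74760) = -20*(-1/74760) = 1/3738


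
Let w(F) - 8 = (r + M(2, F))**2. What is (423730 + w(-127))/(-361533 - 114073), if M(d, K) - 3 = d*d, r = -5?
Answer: -211871/237803 ≈ -0.89095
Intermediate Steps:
M(d, K) = 3 + d**2 (M(d, K) = 3 + d*d = 3 + d**2)
w(F) = 12 (w(F) = 8 + (-5 + (3 + 2**2))**2 = 8 + (-5 + (3 + 4))**2 = 8 + (-5 + 7)**2 = 8 + 2**2 = 8 + 4 = 12)
(423730 + w(-127))/(-361533 - 114073) = (423730 + 12)/(-361533 - 114073) = 423742/(-475606) = 423742*(-1/475606) = -211871/237803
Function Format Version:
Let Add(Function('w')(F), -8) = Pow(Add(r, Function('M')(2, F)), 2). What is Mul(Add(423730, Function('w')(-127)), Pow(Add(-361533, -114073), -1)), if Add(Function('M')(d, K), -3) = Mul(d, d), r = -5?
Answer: Rational(-211871, 237803) ≈ -0.89095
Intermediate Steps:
Function('M')(d, K) = Add(3, Pow(d, 2)) (Function('M')(d, K) = Add(3, Mul(d, d)) = Add(3, Pow(d, 2)))
Function('w')(F) = 12 (Function('w')(F) = Add(8, Pow(Add(-5, Add(3, Pow(2, 2))), 2)) = Add(8, Pow(Add(-5, Add(3, 4)), 2)) = Add(8, Pow(Add(-5, 7), 2)) = Add(8, Pow(2, 2)) = Add(8, 4) = 12)
Mul(Add(423730, Function('w')(-127)), Pow(Add(-361533, -114073), -1)) = Mul(Add(423730, 12), Pow(Add(-361533, -114073), -1)) = Mul(423742, Pow(-475606, -1)) = Mul(423742, Rational(-1, 475606)) = Rational(-211871, 237803)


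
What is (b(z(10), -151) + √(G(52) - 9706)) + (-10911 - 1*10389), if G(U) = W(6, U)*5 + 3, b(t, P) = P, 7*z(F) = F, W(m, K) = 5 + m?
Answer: -21451 + 12*I*√67 ≈ -21451.0 + 98.224*I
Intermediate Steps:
z(F) = F/7
G(U) = 58 (G(U) = (5 + 6)*5 + 3 = 11*5 + 3 = 55 + 3 = 58)
(b(z(10), -151) + √(G(52) - 9706)) + (-10911 - 1*10389) = (-151 + √(58 - 9706)) + (-10911 - 1*10389) = (-151 + √(-9648)) + (-10911 - 10389) = (-151 + 12*I*√67) - 21300 = -21451 + 12*I*√67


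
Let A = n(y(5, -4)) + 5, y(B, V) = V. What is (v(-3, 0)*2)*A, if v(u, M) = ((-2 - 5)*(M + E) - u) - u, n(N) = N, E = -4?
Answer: 68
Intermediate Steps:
A = 1 (A = -4 + 5 = 1)
v(u, M) = 28 - 7*M - 2*u (v(u, M) = ((-2 - 5)*(M - 4) - u) - u = (-7*(-4 + M) - u) - u = ((28 - 7*M) - u) - u = (28 - u - 7*M) - u = 28 - 7*M - 2*u)
(v(-3, 0)*2)*A = ((28 - 7*0 - 2*(-3))*2)*1 = ((28 + 0 + 6)*2)*1 = (34*2)*1 = 68*1 = 68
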